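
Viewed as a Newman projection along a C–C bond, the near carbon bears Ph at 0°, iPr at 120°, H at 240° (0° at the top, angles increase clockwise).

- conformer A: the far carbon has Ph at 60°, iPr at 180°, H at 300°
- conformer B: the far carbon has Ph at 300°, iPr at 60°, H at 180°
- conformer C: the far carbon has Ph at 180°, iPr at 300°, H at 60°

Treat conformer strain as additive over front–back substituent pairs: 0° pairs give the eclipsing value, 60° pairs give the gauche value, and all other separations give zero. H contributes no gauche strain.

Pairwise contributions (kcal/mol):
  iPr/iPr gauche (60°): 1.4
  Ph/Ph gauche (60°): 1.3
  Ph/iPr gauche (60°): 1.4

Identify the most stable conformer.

C

A (staggered): Ph(0°)/Ph(60°) gauche 1.3; iPr(120°)/Ph(60°) gauche 1.4; iPr(120°)/iPr(180°) gauche 1.4 → 4.1 kcal/mol.
B (staggered): Ph(0°)/Ph(300°) gauche 1.3; Ph(0°)/iPr(60°) gauche 1.4; iPr(120°)/iPr(60°) gauche 1.4 → 4.1 kcal/mol.
C (staggered): Ph(0°)/iPr(300°) gauche 1.4; iPr(120°)/Ph(180°) gauche 1.4 → 2.8 kcal/mol.
C has the lowest total (2.8 kcal/mol).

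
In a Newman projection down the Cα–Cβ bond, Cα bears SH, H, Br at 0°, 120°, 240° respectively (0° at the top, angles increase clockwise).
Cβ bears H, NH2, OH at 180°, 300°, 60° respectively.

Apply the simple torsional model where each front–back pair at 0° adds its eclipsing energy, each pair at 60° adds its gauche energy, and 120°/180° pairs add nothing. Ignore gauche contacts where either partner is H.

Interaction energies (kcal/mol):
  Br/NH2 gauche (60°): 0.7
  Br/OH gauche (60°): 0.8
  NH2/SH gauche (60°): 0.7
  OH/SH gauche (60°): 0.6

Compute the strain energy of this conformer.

2.0 kcal/mol

This conformer is staggered. SH at 0° is gauche with NH2 at 300° (0.7); SH at 0° is gauche with OH at 60° (0.6); Br at 240° is gauche with NH2 at 300° (0.7). Total 2.0 kcal/mol.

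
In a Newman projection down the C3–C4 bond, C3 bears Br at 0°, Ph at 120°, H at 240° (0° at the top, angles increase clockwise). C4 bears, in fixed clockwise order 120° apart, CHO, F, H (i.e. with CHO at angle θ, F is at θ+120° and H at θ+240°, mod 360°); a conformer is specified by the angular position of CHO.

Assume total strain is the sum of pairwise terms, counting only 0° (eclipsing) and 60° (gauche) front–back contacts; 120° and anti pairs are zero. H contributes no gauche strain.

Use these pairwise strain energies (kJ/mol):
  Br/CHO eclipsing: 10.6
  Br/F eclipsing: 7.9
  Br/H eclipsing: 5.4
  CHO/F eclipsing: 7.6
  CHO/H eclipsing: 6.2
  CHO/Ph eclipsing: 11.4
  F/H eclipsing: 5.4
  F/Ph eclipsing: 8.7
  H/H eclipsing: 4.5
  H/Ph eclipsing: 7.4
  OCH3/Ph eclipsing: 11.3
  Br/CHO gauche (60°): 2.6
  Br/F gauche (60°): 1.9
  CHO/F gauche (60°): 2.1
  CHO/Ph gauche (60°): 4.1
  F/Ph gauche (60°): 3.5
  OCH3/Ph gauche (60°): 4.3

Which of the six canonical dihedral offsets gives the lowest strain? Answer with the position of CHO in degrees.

180°

CHO at 0° (eclipsed): Br–CHO eclipsed, Ph–F eclipsed, H–H eclipsed; 10.6 + 8.7 + 4.5 = 23.8 kJ/mol.
CHO at 60° (staggered): Br–CHO gauche, Ph–CHO gauche, Ph–F gauche; 2.6 + 4.1 + 3.5 = 10.2 kJ/mol.
CHO at 120° (eclipsed): Br–H eclipsed, Ph–CHO eclipsed, H–F eclipsed; 5.4 + 11.4 + 5.4 = 22.2 kJ/mol.
CHO at 180° (staggered): Br–F gauche, Ph–CHO gauche; 1.9 + 4.1 = 6.0 kJ/mol.
CHO at 240° (eclipsed): Br–F eclipsed, Ph–H eclipsed, H–CHO eclipsed; 7.9 + 7.4 + 6.2 = 21.5 kJ/mol.
CHO at 300° (staggered): Br–CHO gauche, Br–F gauche, Ph–F gauche; 2.6 + 1.9 + 3.5 = 8.0 kJ/mol.
The minimum (6.0 kJ/mol) occurs with CHO at 180°.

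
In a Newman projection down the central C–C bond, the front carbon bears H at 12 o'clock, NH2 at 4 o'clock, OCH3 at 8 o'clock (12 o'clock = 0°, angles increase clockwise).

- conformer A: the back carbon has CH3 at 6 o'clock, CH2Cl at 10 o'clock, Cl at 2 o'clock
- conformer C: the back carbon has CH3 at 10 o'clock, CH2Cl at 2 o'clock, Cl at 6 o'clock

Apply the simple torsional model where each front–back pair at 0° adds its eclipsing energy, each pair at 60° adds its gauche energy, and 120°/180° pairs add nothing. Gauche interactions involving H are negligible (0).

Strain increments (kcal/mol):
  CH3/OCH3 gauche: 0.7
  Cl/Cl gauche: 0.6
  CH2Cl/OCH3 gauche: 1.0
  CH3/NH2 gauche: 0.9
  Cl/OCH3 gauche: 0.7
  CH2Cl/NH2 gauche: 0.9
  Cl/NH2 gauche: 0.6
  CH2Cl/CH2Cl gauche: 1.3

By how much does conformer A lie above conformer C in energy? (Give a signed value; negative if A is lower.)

+0.3 kcal/mol

A (staggered): NH2(120°)/CH3(180°) gauche 0.9; NH2(120°)/Cl(60°) gauche 0.6; OCH3(240°)/CH3(180°) gauche 0.7; OCH3(240°)/CH2Cl(300°) gauche 1.0 → 3.2 kcal/mol.
C (staggered): NH2(120°)/CH2Cl(60°) gauche 0.9; NH2(120°)/Cl(180°) gauche 0.6; OCH3(240°)/CH3(300°) gauche 0.7; OCH3(240°)/Cl(180°) gauche 0.7 → 2.9 kcal/mol.
E(A) − E(C) = 3.2 − 2.9 = +0.3 kcal/mol.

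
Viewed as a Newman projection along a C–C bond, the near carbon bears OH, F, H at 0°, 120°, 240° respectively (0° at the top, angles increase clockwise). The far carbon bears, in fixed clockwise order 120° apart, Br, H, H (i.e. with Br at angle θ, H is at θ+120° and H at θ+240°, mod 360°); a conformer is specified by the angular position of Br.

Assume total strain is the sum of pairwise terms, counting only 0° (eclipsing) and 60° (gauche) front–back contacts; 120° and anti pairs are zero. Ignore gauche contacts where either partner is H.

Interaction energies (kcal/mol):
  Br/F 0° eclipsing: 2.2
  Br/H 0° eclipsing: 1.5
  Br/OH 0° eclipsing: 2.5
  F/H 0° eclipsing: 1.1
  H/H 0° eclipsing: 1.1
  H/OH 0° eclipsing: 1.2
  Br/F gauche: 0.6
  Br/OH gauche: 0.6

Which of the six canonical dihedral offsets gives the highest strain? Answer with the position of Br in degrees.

0°

Br at 0° (eclipsed): OH–Br eclipsed, F–H eclipsed, H–H eclipsed; 2.5 + 1.1 + 1.1 = 4.7 kcal/mol.
Br at 60° (staggered): OH–Br gauche, F–Br gauche; 0.6 + 0.6 = 1.2 kcal/mol.
Br at 120° (eclipsed): OH–H eclipsed, F–Br eclipsed, H–H eclipsed; 1.2 + 2.2 + 1.1 = 4.5 kcal/mol.
Br at 180° (staggered): F–Br gauche; 0.6 = 0.6 kcal/mol.
Br at 240° (eclipsed): OH–H eclipsed, F–H eclipsed, H–Br eclipsed; 1.2 + 1.1 + 1.5 = 3.8 kcal/mol.
Br at 300° (staggered): OH–Br gauche; 0.6 = 0.6 kcal/mol.
The maximum (4.7 kcal/mol) occurs with Br at 0°.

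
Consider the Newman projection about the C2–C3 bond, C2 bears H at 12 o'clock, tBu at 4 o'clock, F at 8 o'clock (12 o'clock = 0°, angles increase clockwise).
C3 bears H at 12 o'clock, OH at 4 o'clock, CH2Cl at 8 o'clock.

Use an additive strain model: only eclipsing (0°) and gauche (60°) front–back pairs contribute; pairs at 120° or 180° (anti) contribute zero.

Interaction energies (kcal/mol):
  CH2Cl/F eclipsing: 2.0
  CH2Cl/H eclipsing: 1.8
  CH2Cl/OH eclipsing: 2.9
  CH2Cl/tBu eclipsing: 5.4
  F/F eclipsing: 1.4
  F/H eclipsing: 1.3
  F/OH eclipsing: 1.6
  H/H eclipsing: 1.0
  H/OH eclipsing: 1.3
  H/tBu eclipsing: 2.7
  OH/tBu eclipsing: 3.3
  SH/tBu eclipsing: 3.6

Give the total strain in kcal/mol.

This conformer (eclipsed): H(0°)/H(0°) eclipsed 1.0; tBu(120°)/OH(120°) eclipsed 3.3; F(240°)/CH2Cl(240°) eclipsed 2.0 → 6.3 kcal/mol.

6.3 kcal/mol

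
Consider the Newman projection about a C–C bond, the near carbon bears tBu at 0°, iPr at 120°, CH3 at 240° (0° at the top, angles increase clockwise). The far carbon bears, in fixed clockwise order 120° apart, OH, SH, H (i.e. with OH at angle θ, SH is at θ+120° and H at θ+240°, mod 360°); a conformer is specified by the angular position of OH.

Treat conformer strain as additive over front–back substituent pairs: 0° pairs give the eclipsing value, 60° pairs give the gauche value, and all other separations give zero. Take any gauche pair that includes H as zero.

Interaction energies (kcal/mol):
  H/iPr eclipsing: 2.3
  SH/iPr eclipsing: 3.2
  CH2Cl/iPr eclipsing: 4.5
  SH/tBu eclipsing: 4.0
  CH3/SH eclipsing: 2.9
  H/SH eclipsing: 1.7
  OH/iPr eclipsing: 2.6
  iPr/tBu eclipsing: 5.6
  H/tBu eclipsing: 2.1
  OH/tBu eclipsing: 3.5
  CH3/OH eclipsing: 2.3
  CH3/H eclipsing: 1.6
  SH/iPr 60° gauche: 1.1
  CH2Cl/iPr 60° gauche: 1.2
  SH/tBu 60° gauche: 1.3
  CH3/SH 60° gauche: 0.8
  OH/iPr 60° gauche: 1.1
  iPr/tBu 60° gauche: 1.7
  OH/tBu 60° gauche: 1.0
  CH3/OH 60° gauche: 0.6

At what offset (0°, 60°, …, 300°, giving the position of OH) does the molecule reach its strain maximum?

240°

OH at 0° (eclipsed): tBu(0°)/OH(0°) eclipsed 3.5; iPr(120°)/SH(120°) eclipsed 3.2; CH3(240°)/H(240°) eclipsed 1.6 → 8.3 kcal/mol.
OH at 60° (staggered): tBu(0°)/OH(60°) gauche 1.0; iPr(120°)/OH(60°) gauche 1.1; iPr(120°)/SH(180°) gauche 1.1; CH3(240°)/SH(180°) gauche 0.8 → 4.0 kcal/mol.
OH at 120° (eclipsed): tBu(0°)/H(0°) eclipsed 2.1; iPr(120°)/OH(120°) eclipsed 2.6; CH3(240°)/SH(240°) eclipsed 2.9 → 7.6 kcal/mol.
OH at 180° (staggered): tBu(0°)/SH(300°) gauche 1.3; iPr(120°)/OH(180°) gauche 1.1; CH3(240°)/OH(180°) gauche 0.6; CH3(240°)/SH(300°) gauche 0.8 → 3.8 kcal/mol.
OH at 240° (eclipsed): tBu(0°)/SH(0°) eclipsed 4.0; iPr(120°)/H(120°) eclipsed 2.3; CH3(240°)/OH(240°) eclipsed 2.3 → 8.6 kcal/mol.
OH at 300° (staggered): tBu(0°)/OH(300°) gauche 1.0; tBu(0°)/SH(60°) gauche 1.3; iPr(120°)/SH(60°) gauche 1.1; CH3(240°)/OH(300°) gauche 0.6 → 4.0 kcal/mol.
The maximum (8.6 kcal/mol) occurs with OH at 240°.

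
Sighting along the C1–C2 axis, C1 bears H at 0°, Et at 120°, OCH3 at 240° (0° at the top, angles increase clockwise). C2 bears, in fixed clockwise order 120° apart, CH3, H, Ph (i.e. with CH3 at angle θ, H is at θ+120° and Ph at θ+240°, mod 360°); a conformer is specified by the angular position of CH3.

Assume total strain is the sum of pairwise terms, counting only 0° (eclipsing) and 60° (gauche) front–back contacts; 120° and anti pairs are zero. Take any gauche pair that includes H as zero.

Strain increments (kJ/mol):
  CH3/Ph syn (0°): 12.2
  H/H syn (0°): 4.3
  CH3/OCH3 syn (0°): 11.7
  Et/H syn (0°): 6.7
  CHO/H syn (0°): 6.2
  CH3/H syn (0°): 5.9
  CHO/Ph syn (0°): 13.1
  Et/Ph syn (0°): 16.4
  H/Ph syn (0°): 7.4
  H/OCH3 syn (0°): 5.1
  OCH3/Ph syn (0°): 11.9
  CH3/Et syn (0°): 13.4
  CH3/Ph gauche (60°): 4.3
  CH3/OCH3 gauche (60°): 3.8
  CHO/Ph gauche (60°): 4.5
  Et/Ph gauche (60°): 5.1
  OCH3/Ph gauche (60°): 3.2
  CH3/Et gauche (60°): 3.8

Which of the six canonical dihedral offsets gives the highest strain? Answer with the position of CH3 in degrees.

CH3 at 0° (eclipsed): H–CH3 eclipsed, Et–H eclipsed, OCH3–Ph eclipsed; 5.9 + 6.7 + 11.9 = 24.5 kJ/mol.
CH3 at 60° (staggered): Et–CH3 gauche, OCH3–Ph gauche; 3.8 + 3.2 = 7.0 kJ/mol.
CH3 at 120° (eclipsed): H–Ph eclipsed, Et–CH3 eclipsed, OCH3–H eclipsed; 7.4 + 13.4 + 5.1 = 25.9 kJ/mol.
CH3 at 180° (staggered): Et–CH3 gauche, Et–Ph gauche, OCH3–CH3 gauche; 3.8 + 5.1 + 3.8 = 12.7 kJ/mol.
CH3 at 240° (eclipsed): H–H eclipsed, Et–Ph eclipsed, OCH3–CH3 eclipsed; 4.3 + 16.4 + 11.7 = 32.4 kJ/mol.
CH3 at 300° (staggered): Et–Ph gauche, OCH3–CH3 gauche, OCH3–Ph gauche; 5.1 + 3.8 + 3.2 = 12.1 kJ/mol.
The maximum (32.4 kJ/mol) occurs with CH3 at 240°.

240°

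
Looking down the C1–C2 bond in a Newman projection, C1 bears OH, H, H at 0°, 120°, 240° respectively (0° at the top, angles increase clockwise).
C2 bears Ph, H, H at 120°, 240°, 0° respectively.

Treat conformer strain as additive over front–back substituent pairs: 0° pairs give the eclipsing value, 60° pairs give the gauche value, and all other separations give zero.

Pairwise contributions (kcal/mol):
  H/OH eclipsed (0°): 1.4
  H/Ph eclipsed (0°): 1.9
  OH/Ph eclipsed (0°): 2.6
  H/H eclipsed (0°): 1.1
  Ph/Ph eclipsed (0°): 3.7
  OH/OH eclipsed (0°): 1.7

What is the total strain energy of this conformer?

This conformer is eclipsed. OH at 0° is eclipsed with H at 0° (1.4); H at 120° is eclipsed with Ph at 120° (1.9); H at 240° is eclipsed with H at 240° (1.1). Total 4.4 kcal/mol.

4.4 kcal/mol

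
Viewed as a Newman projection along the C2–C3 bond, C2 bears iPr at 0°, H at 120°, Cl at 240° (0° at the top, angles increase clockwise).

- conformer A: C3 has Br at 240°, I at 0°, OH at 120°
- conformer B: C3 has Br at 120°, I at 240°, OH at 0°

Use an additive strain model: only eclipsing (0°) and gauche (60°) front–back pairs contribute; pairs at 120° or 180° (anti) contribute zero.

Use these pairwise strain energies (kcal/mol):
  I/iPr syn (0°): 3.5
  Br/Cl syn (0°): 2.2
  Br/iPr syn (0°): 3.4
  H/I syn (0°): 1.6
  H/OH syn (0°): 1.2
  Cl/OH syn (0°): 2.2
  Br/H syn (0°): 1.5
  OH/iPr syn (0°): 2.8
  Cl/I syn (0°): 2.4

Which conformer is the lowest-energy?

A (eclipsed): iPr–I eclipsed, H–OH eclipsed, Cl–Br eclipsed; 3.5 + 1.2 + 2.2 = 6.9 kcal/mol.
B (eclipsed): iPr–OH eclipsed, H–Br eclipsed, Cl–I eclipsed; 2.8 + 1.5 + 2.4 = 6.7 kcal/mol.
B has the lowest total (6.7 kcal/mol).

B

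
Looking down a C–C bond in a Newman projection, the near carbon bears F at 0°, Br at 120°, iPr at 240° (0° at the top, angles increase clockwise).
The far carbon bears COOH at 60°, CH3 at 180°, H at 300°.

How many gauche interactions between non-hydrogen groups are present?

Non-H gauche pairs: F(0°)/COOH(60°); Br(120°)/COOH(60°); Br(120°)/CH3(180°); iPr(240°)/CH3(180°) — 4 interactions.

4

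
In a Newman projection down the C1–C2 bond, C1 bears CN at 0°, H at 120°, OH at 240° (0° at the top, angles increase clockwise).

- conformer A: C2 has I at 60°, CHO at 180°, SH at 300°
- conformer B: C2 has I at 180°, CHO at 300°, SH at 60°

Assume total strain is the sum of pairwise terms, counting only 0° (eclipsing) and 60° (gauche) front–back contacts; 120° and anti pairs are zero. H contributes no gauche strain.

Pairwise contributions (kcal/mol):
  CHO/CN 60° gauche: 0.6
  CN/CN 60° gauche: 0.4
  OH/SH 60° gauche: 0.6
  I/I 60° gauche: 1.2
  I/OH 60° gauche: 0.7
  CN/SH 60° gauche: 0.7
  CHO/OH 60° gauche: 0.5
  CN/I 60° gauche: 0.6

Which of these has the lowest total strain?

A is staggered. CN at 0° is gauche with I at 60° (0.6); CN at 0° is gauche with SH at 300° (0.7); OH at 240° is gauche with CHO at 180° (0.5); OH at 240° is gauche with SH at 300° (0.6). Total 2.4 kcal/mol.
B is staggered. CN at 0° is gauche with CHO at 300° (0.6); CN at 0° is gauche with SH at 60° (0.7); OH at 240° is gauche with I at 180° (0.7); OH at 240° is gauche with CHO at 300° (0.5). Total 2.5 kcal/mol.
A has the lowest total (2.4 kcal/mol).

A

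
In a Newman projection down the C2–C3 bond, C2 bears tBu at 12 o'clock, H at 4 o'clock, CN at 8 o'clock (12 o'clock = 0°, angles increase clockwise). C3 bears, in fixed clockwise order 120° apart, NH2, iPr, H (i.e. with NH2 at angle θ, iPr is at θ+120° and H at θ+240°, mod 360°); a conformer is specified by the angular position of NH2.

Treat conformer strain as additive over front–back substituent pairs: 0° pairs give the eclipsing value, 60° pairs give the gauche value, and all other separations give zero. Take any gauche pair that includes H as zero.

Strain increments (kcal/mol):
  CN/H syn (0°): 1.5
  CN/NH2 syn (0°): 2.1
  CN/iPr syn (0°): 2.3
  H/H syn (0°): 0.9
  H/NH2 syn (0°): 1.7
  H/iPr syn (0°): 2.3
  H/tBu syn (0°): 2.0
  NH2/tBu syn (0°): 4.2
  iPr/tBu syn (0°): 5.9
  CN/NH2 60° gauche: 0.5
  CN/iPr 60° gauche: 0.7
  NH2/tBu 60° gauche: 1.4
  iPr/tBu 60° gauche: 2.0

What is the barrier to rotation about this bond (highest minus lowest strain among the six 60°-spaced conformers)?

6.8 kcal/mol

NH2 at 0° (eclipsed): tBu–NH2 eclipsed, H–iPr eclipsed, CN–H eclipsed; 4.2 + 2.3 + 1.5 = 8.0 kcal/mol.
NH2 at 60° (staggered): tBu–NH2 gauche, CN–iPr gauche; 1.4 + 0.7 = 2.1 kcal/mol.
NH2 at 120° (eclipsed): tBu–H eclipsed, H–NH2 eclipsed, CN–iPr eclipsed; 2.0 + 1.7 + 2.3 = 6.0 kcal/mol.
NH2 at 180° (staggered): tBu–iPr gauche, CN–NH2 gauche, CN–iPr gauche; 2.0 + 0.5 + 0.7 = 3.2 kcal/mol.
NH2 at 240° (eclipsed): tBu–iPr eclipsed, H–H eclipsed, CN–NH2 eclipsed; 5.9 + 0.9 + 2.1 = 8.9 kcal/mol.
NH2 at 300° (staggered): tBu–NH2 gauche, tBu–iPr gauche, CN–NH2 gauche; 1.4 + 2.0 + 0.5 = 3.9 kcal/mol.
Max at 240° (8.9 kcal/mol), min at 60° (2.1 kcal/mol); barrier = 6.8 kcal/mol.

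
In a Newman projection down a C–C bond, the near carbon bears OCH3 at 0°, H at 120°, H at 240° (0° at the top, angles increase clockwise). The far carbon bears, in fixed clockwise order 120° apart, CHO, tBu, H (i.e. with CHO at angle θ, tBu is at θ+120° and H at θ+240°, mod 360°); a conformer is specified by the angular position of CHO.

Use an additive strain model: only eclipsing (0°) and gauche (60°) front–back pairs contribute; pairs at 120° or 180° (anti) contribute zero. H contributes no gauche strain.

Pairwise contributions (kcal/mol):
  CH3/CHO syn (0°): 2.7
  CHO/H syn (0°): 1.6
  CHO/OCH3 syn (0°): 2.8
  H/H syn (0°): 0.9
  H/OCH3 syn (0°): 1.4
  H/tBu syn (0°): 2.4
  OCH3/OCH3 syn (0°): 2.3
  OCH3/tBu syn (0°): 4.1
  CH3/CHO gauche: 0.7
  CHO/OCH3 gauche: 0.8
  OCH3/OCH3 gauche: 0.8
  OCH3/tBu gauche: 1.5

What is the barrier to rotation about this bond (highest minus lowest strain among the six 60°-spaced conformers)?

CHO at 0° (eclipsed): OCH3(0°)/CHO(0°) eclipsed 2.8; H(120°)/tBu(120°) eclipsed 2.4; H(240°)/H(240°) eclipsed 0.9 → 6.1 kcal/mol.
CHO at 60° (staggered): OCH3(0°)/CHO(60°) gauche 0.8 → 0.8 kcal/mol.
CHO at 120° (eclipsed): OCH3(0°)/H(0°) eclipsed 1.4; H(120°)/CHO(120°) eclipsed 1.6; H(240°)/tBu(240°) eclipsed 2.4 → 5.4 kcal/mol.
CHO at 180° (staggered): OCH3(0°)/tBu(300°) gauche 1.5 → 1.5 kcal/mol.
CHO at 240° (eclipsed): OCH3(0°)/tBu(0°) eclipsed 4.1; H(120°)/H(120°) eclipsed 0.9; H(240°)/CHO(240°) eclipsed 1.6 → 6.6 kcal/mol.
CHO at 300° (staggered): OCH3(0°)/CHO(300°) gauche 0.8; OCH3(0°)/tBu(60°) gauche 1.5 → 2.3 kcal/mol.
Max at 240° (6.6 kcal/mol), min at 60° (0.8 kcal/mol); barrier = 5.8 kcal/mol.

5.8 kcal/mol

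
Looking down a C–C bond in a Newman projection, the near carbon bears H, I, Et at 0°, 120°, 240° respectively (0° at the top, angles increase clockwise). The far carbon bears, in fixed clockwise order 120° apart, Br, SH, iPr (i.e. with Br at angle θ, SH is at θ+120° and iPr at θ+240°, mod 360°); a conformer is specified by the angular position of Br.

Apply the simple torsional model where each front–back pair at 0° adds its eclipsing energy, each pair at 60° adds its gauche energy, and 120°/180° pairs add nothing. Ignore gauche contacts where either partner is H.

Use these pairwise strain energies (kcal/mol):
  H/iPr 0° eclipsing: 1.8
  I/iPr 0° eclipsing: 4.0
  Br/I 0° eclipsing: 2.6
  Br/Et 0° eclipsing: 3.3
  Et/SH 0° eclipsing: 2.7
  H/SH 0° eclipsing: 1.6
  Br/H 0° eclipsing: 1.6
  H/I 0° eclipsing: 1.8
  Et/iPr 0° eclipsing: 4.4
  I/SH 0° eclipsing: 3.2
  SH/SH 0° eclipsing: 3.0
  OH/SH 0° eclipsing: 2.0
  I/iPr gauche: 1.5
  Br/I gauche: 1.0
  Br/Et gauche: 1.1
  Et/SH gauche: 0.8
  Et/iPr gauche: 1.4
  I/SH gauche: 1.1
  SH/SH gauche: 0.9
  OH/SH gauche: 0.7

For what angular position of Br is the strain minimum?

60°

Br at 0° (eclipsed): H–Br eclipsed, I–SH eclipsed, Et–iPr eclipsed; 1.6 + 3.2 + 4.4 = 9.2 kcal/mol.
Br at 60° (staggered): I–Br gauche, I–SH gauche, Et–SH gauche, Et–iPr gauche; 1.0 + 1.1 + 0.8 + 1.4 = 4.3 kcal/mol.
Br at 120° (eclipsed): H–iPr eclipsed, I–Br eclipsed, Et–SH eclipsed; 1.8 + 2.6 + 2.7 = 7.1 kcal/mol.
Br at 180° (staggered): I–Br gauche, I–iPr gauche, Et–Br gauche, Et–SH gauche; 1.0 + 1.5 + 1.1 + 0.8 = 4.4 kcal/mol.
Br at 240° (eclipsed): H–SH eclipsed, I–iPr eclipsed, Et–Br eclipsed; 1.6 + 4.0 + 3.3 = 8.9 kcal/mol.
Br at 300° (staggered): I–SH gauche, I–iPr gauche, Et–Br gauche, Et–iPr gauche; 1.1 + 1.5 + 1.1 + 1.4 = 5.1 kcal/mol.
The minimum (4.3 kcal/mol) occurs with Br at 60°.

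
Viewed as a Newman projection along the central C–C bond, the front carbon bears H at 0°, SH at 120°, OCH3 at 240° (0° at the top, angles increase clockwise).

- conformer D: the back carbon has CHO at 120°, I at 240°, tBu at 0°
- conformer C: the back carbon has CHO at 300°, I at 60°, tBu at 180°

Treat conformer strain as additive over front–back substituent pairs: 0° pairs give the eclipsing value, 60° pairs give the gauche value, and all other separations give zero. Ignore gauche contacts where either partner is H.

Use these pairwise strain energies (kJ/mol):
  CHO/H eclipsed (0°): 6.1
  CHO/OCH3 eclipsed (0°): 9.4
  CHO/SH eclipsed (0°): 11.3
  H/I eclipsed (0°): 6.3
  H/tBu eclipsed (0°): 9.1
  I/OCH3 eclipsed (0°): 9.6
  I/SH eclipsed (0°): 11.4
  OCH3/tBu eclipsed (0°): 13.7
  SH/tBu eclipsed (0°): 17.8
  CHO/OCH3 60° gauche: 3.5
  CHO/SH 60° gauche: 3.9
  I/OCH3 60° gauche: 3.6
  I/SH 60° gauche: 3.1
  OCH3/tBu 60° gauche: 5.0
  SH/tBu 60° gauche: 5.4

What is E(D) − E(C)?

+13.0 kJ/mol

D (eclipsed): H(0°)/tBu(0°) eclipsed 9.1; SH(120°)/CHO(120°) eclipsed 11.3; OCH3(240°)/I(240°) eclipsed 9.6 → 30.0 kJ/mol.
C (staggered): SH(120°)/I(60°) gauche 3.1; SH(120°)/tBu(180°) gauche 5.4; OCH3(240°)/CHO(300°) gauche 3.5; OCH3(240°)/tBu(180°) gauche 5.0 → 17.0 kJ/mol.
E(D) − E(C) = 30.0 − 17.0 = +13.0 kJ/mol.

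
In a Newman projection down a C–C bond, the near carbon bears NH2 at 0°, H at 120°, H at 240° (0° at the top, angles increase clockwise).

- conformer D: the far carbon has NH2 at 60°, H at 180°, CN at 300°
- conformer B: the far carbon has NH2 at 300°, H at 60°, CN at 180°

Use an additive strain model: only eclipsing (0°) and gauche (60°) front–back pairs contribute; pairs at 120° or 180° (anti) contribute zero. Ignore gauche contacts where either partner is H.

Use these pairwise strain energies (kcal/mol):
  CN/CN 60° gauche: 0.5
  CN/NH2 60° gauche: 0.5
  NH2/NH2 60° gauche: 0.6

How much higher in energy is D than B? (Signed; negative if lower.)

+0.5 kcal/mol

D (staggered): NH2–NH2 gauche, NH2–CN gauche; 0.6 + 0.5 = 1.1 kcal/mol.
B (staggered): NH2–NH2 gauche; 0.6 = 0.6 kcal/mol.
E(D) − E(B) = 1.1 − 0.6 = +0.5 kcal/mol.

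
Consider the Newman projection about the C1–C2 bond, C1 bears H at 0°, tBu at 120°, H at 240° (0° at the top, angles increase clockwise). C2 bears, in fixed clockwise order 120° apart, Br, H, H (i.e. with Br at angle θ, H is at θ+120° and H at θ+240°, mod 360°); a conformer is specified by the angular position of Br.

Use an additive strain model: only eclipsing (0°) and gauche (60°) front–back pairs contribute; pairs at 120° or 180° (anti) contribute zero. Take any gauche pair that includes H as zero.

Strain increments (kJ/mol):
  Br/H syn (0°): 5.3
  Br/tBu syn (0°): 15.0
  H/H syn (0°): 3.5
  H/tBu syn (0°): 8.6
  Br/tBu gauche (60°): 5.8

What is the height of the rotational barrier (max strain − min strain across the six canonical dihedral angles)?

Br at 0° is eclipsed. H at 0° is eclipsed with Br at 0° (5.3); tBu at 120° is eclipsed with H at 120° (8.6); H at 240° is eclipsed with H at 240° (3.5). Total 17.4 kJ/mol.
Br at 60° is staggered. tBu at 120° is gauche with Br at 60° (5.8). Total 5.8 kJ/mol.
Br at 120° is eclipsed. H at 0° is eclipsed with H at 0° (3.5); tBu at 120° is eclipsed with Br at 120° (15.0); H at 240° is eclipsed with H at 240° (3.5). Total 22.0 kJ/mol.
Br at 180° is staggered. tBu at 120° is gauche with Br at 180° (5.8). Total 5.8 kJ/mol.
Br at 240° is eclipsed. H at 0° is eclipsed with H at 0° (3.5); tBu at 120° is eclipsed with H at 120° (8.6); H at 240° is eclipsed with Br at 240° (5.3). Total 17.4 kJ/mol.
Br at 300° (staggered): no non-H gauche contacts → 0.0 kJ/mol.
Max at 120° (22.0 kJ/mol), min at 300° (0.0 kJ/mol); barrier = 22.0 kJ/mol.

22.0 kJ/mol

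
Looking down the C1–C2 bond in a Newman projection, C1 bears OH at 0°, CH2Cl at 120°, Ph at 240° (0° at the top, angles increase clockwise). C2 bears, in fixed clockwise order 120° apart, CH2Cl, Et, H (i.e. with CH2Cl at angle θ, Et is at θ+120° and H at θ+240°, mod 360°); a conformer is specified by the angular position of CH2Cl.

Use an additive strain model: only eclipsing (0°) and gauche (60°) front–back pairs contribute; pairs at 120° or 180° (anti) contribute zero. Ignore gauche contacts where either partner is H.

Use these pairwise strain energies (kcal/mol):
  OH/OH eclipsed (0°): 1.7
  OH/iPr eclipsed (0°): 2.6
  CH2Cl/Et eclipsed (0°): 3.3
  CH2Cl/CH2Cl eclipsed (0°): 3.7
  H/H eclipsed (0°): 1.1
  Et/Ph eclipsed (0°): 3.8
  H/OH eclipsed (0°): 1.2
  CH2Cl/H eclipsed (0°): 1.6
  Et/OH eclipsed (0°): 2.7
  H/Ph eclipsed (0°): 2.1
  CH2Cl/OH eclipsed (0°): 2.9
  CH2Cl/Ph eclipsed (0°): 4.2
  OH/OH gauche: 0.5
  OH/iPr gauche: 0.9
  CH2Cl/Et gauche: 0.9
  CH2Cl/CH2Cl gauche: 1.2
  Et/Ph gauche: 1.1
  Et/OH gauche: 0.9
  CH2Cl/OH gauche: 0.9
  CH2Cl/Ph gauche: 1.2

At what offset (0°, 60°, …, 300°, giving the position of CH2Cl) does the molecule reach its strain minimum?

300°

CH2Cl at 0° (eclipsed): OH–CH2Cl eclipsed, CH2Cl–Et eclipsed, Ph–H eclipsed; 2.9 + 3.3 + 2.1 = 8.3 kcal/mol.
CH2Cl at 60° (staggered): OH–CH2Cl gauche, CH2Cl–CH2Cl gauche, CH2Cl–Et gauche, Ph–Et gauche; 0.9 + 1.2 + 0.9 + 1.1 = 4.1 kcal/mol.
CH2Cl at 120° (eclipsed): OH–H eclipsed, CH2Cl–CH2Cl eclipsed, Ph–Et eclipsed; 1.2 + 3.7 + 3.8 = 8.7 kcal/mol.
CH2Cl at 180° (staggered): OH–Et gauche, CH2Cl–CH2Cl gauche, Ph–CH2Cl gauche, Ph–Et gauche; 0.9 + 1.2 + 1.2 + 1.1 = 4.4 kcal/mol.
CH2Cl at 240° (eclipsed): OH–Et eclipsed, CH2Cl–H eclipsed, Ph–CH2Cl eclipsed; 2.7 + 1.6 + 4.2 = 8.5 kcal/mol.
CH2Cl at 300° (staggered): OH–CH2Cl gauche, OH–Et gauche, CH2Cl–Et gauche, Ph–CH2Cl gauche; 0.9 + 0.9 + 0.9 + 1.2 = 3.9 kcal/mol.
The minimum (3.9 kcal/mol) occurs with CH2Cl at 300°.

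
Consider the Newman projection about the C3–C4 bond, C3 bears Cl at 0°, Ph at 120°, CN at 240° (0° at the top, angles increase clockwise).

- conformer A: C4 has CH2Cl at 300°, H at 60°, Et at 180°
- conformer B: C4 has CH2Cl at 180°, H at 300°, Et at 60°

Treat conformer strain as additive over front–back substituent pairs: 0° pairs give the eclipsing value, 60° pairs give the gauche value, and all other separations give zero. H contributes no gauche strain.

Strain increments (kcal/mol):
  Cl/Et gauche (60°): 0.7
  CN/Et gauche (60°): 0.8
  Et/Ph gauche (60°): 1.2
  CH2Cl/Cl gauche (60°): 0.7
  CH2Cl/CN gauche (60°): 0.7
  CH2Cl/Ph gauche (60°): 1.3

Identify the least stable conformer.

A (staggered): Cl(0°)/CH2Cl(300°) gauche 0.7; Ph(120°)/Et(180°) gauche 1.2; CN(240°)/CH2Cl(300°) gauche 0.7; CN(240°)/Et(180°) gauche 0.8 → 3.4 kcal/mol.
B (staggered): Cl(0°)/Et(60°) gauche 0.7; Ph(120°)/CH2Cl(180°) gauche 1.3; Ph(120°)/Et(60°) gauche 1.2; CN(240°)/CH2Cl(180°) gauche 0.7 → 3.9 kcal/mol.
B has the highest total (3.9 kcal/mol).

B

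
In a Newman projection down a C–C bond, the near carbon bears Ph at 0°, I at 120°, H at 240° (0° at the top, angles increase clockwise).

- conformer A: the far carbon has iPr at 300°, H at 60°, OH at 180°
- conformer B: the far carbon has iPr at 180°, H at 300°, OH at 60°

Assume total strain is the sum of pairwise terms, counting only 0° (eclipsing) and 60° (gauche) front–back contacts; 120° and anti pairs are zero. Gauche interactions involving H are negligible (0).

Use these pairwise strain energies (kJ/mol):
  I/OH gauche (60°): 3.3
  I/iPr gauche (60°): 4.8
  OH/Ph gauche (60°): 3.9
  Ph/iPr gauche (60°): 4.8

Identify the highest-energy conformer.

A (staggered): Ph(0°)/iPr(300°) gauche 4.8; I(120°)/OH(180°) gauche 3.3 → 8.1 kJ/mol.
B (staggered): Ph(0°)/OH(60°) gauche 3.9; I(120°)/iPr(180°) gauche 4.8; I(120°)/OH(60°) gauche 3.3 → 12.0 kJ/mol.
B has the highest total (12.0 kJ/mol).

B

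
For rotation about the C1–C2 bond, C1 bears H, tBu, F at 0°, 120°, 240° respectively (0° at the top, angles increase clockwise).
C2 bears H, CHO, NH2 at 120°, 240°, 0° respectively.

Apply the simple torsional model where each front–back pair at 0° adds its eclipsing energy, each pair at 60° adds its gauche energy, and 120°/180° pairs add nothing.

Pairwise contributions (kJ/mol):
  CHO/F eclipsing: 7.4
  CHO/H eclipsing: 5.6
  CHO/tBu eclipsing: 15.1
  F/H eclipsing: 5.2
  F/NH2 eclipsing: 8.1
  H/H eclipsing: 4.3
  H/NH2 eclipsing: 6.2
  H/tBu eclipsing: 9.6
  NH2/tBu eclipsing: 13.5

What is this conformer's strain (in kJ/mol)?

This conformer (eclipsed): H–NH2 eclipsed, tBu–H eclipsed, F–CHO eclipsed; 6.2 + 9.6 + 7.4 = 23.2 kJ/mol.

23.2 kJ/mol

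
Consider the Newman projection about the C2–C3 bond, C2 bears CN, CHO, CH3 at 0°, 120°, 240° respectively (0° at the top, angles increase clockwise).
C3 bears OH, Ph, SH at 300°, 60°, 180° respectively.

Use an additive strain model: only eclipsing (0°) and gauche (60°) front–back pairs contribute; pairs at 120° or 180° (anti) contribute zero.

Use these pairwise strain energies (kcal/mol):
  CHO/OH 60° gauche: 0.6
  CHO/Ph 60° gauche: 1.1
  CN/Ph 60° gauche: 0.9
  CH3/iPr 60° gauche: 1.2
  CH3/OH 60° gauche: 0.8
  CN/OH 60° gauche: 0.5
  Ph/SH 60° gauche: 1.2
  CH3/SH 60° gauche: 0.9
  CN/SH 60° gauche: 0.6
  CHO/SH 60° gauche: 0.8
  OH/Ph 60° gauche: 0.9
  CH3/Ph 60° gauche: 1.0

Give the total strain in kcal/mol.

5.0 kcal/mol

This conformer (staggered): CN(0°)/OH(300°) gauche 0.5; CN(0°)/Ph(60°) gauche 0.9; CHO(120°)/Ph(60°) gauche 1.1; CHO(120°)/SH(180°) gauche 0.8; CH3(240°)/OH(300°) gauche 0.8; CH3(240°)/SH(180°) gauche 0.9 → 5.0 kcal/mol.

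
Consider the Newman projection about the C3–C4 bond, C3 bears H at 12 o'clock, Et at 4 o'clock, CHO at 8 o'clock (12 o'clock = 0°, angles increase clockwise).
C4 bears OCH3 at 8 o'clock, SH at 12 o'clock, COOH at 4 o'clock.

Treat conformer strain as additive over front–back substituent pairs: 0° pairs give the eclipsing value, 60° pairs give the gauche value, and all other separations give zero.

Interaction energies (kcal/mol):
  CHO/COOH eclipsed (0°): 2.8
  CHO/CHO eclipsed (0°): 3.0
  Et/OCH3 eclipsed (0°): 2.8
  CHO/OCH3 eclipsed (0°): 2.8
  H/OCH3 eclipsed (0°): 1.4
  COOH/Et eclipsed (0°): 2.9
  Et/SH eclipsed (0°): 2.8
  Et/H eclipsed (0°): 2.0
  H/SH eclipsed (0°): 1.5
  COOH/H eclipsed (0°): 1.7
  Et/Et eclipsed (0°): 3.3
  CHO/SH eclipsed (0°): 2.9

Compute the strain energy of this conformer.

7.2 kcal/mol

This conformer is eclipsed. H at 0° is eclipsed with SH at 0° (1.5); Et at 120° is eclipsed with COOH at 120° (2.9); CHO at 240° is eclipsed with OCH3 at 240° (2.8). Total 7.2 kcal/mol.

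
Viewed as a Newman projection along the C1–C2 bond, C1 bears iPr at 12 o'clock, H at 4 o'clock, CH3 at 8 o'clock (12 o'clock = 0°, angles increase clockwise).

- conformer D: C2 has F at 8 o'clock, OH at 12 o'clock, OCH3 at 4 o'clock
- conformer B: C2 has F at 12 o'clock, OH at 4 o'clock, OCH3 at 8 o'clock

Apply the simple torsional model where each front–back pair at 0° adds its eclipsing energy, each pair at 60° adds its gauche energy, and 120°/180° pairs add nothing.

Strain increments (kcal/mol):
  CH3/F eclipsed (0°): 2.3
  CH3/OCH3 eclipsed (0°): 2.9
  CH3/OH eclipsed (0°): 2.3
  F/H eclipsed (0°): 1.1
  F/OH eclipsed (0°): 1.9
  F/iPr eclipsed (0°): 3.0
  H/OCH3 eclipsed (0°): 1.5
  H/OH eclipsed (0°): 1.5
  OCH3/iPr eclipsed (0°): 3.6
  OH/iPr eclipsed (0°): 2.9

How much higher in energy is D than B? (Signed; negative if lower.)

D is eclipsed. iPr at 0° is eclipsed with OH at 0° (2.9); H at 120° is eclipsed with OCH3 at 120° (1.5); CH3 at 240° is eclipsed with F at 240° (2.3). Total 6.7 kcal/mol.
B is eclipsed. iPr at 0° is eclipsed with F at 0° (3.0); H at 120° is eclipsed with OH at 120° (1.5); CH3 at 240° is eclipsed with OCH3 at 240° (2.9). Total 7.4 kcal/mol.
E(D) − E(B) = 6.7 − 7.4 = -0.7 kcal/mol.

-0.7 kcal/mol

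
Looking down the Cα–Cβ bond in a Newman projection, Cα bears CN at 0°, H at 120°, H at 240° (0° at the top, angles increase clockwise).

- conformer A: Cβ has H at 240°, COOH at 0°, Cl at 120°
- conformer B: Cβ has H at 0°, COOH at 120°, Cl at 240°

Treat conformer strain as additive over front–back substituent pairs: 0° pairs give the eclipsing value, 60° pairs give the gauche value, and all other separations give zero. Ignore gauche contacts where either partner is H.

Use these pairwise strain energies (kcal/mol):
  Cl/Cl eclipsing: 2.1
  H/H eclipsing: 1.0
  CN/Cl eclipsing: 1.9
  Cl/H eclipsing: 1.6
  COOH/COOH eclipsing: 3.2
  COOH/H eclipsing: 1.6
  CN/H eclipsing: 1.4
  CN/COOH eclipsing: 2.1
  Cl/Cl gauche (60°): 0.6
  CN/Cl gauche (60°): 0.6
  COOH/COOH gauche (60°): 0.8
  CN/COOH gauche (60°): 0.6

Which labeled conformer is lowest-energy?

B

A (eclipsed): CN(0°)/COOH(0°) eclipsed 2.1; H(120°)/Cl(120°) eclipsed 1.6; H(240°)/H(240°) eclipsed 1.0 → 4.7 kcal/mol.
B (eclipsed): CN(0°)/H(0°) eclipsed 1.4; H(120°)/COOH(120°) eclipsed 1.6; H(240°)/Cl(240°) eclipsed 1.6 → 4.6 kcal/mol.
B has the lowest total (4.6 kcal/mol).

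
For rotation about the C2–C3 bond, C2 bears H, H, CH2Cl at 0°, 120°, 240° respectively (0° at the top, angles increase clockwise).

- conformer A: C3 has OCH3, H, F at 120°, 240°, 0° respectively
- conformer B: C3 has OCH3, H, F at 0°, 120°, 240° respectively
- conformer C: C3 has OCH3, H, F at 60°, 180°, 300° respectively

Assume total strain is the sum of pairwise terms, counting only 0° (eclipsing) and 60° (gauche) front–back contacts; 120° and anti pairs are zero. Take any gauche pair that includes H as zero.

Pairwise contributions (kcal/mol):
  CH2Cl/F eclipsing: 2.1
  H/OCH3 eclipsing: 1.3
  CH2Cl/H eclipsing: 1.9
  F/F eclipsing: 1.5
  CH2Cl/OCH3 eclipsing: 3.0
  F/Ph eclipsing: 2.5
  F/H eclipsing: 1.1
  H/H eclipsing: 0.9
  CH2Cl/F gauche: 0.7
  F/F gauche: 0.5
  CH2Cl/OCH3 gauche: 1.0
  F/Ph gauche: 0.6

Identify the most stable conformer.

A (eclipsed): H(0°)/F(0°) eclipsed 1.1; H(120°)/OCH3(120°) eclipsed 1.3; CH2Cl(240°)/H(240°) eclipsed 1.9 → 4.3 kcal/mol.
B (eclipsed): H(0°)/OCH3(0°) eclipsed 1.3; H(120°)/H(120°) eclipsed 0.9; CH2Cl(240°)/F(240°) eclipsed 2.1 → 4.3 kcal/mol.
C (staggered): CH2Cl(240°)/F(300°) gauche 0.7 → 0.7 kcal/mol.
C has the lowest total (0.7 kcal/mol).

C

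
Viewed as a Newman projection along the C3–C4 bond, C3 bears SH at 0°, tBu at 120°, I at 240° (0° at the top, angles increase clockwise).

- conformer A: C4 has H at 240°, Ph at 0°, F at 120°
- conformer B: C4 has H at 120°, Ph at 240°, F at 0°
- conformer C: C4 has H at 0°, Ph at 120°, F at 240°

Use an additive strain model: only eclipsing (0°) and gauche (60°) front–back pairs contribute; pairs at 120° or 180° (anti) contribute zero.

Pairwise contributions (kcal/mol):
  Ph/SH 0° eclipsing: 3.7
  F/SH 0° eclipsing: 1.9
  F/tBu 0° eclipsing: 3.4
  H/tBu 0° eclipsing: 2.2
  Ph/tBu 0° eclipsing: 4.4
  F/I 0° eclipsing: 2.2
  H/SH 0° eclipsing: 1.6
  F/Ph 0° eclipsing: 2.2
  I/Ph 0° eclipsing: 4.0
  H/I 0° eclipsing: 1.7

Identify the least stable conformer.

A

A is eclipsed. SH at 0° is eclipsed with Ph at 0° (3.7); tBu at 120° is eclipsed with F at 120° (3.4); I at 240° is eclipsed with H at 240° (1.7). Total 8.8 kcal/mol.
B is eclipsed. SH at 0° is eclipsed with F at 0° (1.9); tBu at 120° is eclipsed with H at 120° (2.2); I at 240° is eclipsed with Ph at 240° (4.0). Total 8.1 kcal/mol.
C is eclipsed. SH at 0° is eclipsed with H at 0° (1.6); tBu at 120° is eclipsed with Ph at 120° (4.4); I at 240° is eclipsed with F at 240° (2.2). Total 8.2 kcal/mol.
A has the highest total (8.8 kcal/mol).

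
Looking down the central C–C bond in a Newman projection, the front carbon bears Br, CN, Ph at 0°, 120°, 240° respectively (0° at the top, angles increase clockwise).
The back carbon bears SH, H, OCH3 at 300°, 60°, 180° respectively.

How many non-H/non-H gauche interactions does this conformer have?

Non-H gauche pairs: Br(0°)/SH(300°); CN(120°)/OCH3(180°); Ph(240°)/SH(300°); Ph(240°)/OCH3(180°) — 4 interactions.

4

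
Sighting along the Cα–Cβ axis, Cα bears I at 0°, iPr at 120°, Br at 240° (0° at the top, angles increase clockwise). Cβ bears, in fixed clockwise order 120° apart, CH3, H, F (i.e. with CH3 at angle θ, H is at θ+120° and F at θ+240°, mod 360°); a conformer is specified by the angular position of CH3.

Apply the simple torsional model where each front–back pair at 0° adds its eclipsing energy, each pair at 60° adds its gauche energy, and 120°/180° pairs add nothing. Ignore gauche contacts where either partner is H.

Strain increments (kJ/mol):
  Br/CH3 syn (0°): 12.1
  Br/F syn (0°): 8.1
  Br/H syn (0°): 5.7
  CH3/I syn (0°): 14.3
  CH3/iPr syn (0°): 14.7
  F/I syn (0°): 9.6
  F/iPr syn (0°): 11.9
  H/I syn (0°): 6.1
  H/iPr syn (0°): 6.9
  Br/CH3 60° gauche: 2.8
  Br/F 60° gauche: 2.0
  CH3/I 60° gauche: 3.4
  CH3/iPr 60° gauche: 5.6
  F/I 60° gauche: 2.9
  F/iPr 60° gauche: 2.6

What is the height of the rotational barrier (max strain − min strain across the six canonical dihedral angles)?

CH3 at 0° (eclipsed): I–CH3 eclipsed, iPr–H eclipsed, Br–F eclipsed; 14.3 + 6.9 + 8.1 = 29.3 kJ/mol.
CH3 at 60° (staggered): I–CH3 gauche, I–F gauche, iPr–CH3 gauche, Br–F gauche; 3.4 + 2.9 + 5.6 + 2.0 = 13.9 kJ/mol.
CH3 at 120° (eclipsed): I–F eclipsed, iPr–CH3 eclipsed, Br–H eclipsed; 9.6 + 14.7 + 5.7 = 30.0 kJ/mol.
CH3 at 180° (staggered): I–F gauche, iPr–CH3 gauche, iPr–F gauche, Br–CH3 gauche; 2.9 + 5.6 + 2.6 + 2.8 = 13.9 kJ/mol.
CH3 at 240° (eclipsed): I–H eclipsed, iPr–F eclipsed, Br–CH3 eclipsed; 6.1 + 11.9 + 12.1 = 30.1 kJ/mol.
CH3 at 300° (staggered): I–CH3 gauche, iPr–F gauche, Br–CH3 gauche, Br–F gauche; 3.4 + 2.6 + 2.8 + 2.0 = 10.8 kJ/mol.
Max at 240° (30.1 kJ/mol), min at 300° (10.8 kJ/mol); barrier = 19.3 kJ/mol.

19.3 kJ/mol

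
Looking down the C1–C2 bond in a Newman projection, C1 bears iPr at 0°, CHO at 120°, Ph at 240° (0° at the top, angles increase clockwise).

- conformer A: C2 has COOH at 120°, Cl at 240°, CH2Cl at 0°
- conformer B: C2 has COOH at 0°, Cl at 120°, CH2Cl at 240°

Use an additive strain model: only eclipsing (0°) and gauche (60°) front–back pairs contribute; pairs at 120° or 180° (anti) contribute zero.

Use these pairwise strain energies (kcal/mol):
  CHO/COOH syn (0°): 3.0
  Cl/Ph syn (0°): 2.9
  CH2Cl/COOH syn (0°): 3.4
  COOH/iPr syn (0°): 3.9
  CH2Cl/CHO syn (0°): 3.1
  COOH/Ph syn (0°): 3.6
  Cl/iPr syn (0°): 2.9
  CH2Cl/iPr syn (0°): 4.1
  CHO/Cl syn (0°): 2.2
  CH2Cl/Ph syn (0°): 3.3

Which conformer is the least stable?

A

A is eclipsed. iPr at 0° is eclipsed with CH2Cl at 0° (4.1); CHO at 120° is eclipsed with COOH at 120° (3.0); Ph at 240° is eclipsed with Cl at 240° (2.9). Total 10.0 kcal/mol.
B is eclipsed. iPr at 0° is eclipsed with COOH at 0° (3.9); CHO at 120° is eclipsed with Cl at 120° (2.2); Ph at 240° is eclipsed with CH2Cl at 240° (3.3). Total 9.4 kcal/mol.
A has the highest total (10.0 kcal/mol).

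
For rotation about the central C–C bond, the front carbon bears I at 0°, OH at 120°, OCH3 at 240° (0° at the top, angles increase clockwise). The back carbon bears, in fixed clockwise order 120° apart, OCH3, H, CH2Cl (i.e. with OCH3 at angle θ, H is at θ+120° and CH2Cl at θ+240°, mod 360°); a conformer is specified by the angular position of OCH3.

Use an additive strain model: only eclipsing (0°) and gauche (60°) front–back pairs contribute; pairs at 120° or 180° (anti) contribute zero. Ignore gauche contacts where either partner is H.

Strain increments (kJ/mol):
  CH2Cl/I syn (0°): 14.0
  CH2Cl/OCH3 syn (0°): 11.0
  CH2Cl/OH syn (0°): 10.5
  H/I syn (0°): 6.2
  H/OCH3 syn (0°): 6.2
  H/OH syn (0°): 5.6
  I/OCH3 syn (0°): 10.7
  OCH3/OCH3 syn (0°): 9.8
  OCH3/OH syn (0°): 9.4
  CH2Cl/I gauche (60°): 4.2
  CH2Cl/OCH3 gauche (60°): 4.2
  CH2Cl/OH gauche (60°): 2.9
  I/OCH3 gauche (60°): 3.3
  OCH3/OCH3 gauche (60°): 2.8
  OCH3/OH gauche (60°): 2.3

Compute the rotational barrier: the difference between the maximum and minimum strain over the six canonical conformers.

OCH3 at 0° (eclipsed): I–OCH3 eclipsed, OH–H eclipsed, OCH3–CH2Cl eclipsed; 10.7 + 5.6 + 11.0 = 27.3 kJ/mol.
OCH3 at 60° (staggered): I–OCH3 gauche, I–CH2Cl gauche, OH–OCH3 gauche, OCH3–CH2Cl gauche; 3.3 + 4.2 + 2.3 + 4.2 = 14.0 kJ/mol.
OCH3 at 120° (eclipsed): I–CH2Cl eclipsed, OH–OCH3 eclipsed, OCH3–H eclipsed; 14.0 + 9.4 + 6.2 = 29.6 kJ/mol.
OCH3 at 180° (staggered): I–CH2Cl gauche, OH–OCH3 gauche, OH–CH2Cl gauche, OCH3–OCH3 gauche; 4.2 + 2.3 + 2.9 + 2.8 = 12.2 kJ/mol.
OCH3 at 240° (eclipsed): I–H eclipsed, OH–CH2Cl eclipsed, OCH3–OCH3 eclipsed; 6.2 + 10.5 + 9.8 = 26.5 kJ/mol.
OCH3 at 300° (staggered): I–OCH3 gauche, OH–CH2Cl gauche, OCH3–OCH3 gauche, OCH3–CH2Cl gauche; 3.3 + 2.9 + 2.8 + 4.2 = 13.2 kJ/mol.
Max at 120° (29.6 kJ/mol), min at 180° (12.2 kJ/mol); barrier = 17.4 kJ/mol.

17.4 kJ/mol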